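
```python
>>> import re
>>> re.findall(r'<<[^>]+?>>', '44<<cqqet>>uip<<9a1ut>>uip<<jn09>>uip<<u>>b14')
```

['<<cqqet>>', '<<9a1ut>>', '<<jn09>>', '<<u>>']

Since nothing is captured, `findall` lists the 4 matched substrings directly.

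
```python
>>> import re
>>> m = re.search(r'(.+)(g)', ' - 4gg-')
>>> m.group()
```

The pattern matches one or more of any character (captured); then a literal 'g' (captured).
`search` walks the string left to right and returns the first match it finds.
The match spans [0:6] → ' - 4gg'.
Captured: group 1 = ' - 4g', group 2 = 'g'.

' - 4gg'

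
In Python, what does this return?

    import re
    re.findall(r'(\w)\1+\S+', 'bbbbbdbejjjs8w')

['b']

`\1` is not a pattern — it's the concrete string captured by group 1, re-applied verbatim.
Scanning left to right: at [0:14] match 'bbbbbdbejjjs8w', group 1 = 'b'.
`findall` collects group 1 from the one match (1 total).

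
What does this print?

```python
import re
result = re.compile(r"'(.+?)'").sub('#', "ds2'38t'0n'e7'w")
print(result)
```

ds2#0n#w

The `?` after the quantifier makes it lazy — it takes as little as possible before letting the rest of the pattern try.
Matches: at [3:8] → "'38t'"; at [10:14] → "'e7'".
Every occurrence is swapped for '#'.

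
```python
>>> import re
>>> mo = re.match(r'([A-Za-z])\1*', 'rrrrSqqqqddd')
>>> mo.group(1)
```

'r'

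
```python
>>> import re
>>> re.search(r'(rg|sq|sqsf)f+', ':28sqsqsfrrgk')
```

Here no position works, so the call returns None.

None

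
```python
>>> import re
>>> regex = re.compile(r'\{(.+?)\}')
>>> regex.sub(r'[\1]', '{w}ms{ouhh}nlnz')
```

'[w]ms[ouhh]nlnz'

Lazy quantifiers expand one character at a time until the remainder of the pattern can match.
Matches: at [0:3] → '{w}'; at [5:11] → '{ouhh}'.
`\1` in the replacement pulls in group 1's text for each match.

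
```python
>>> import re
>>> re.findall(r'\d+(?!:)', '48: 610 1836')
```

A negative assertion filters positions out without eating any characters.
Scanning left to right: at [0:1] → '4'; at [4:7] → '610'; at [8:12] → '1836'.
Since nothing is captured, `findall` lists the 3 matched substrings directly.

['4', '610', '1836']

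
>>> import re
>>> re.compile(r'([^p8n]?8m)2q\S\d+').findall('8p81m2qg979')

[]

The pattern matches optionally any character except [p8n], then the literal '8m' (captured); then the literal '2q', then a non-whitespace character; then one or more of a digit.
Because there's exactly one group, `findall` drops the full match and keeps group 1 from each hit.
Nothing in the string satisfies the pattern, so the list is empty.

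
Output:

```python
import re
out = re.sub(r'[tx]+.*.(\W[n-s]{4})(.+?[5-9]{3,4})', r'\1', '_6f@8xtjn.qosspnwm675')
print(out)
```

_6f@8.qoss

This matches one or more of one of [tx], then zero or more of any character, then any character; then a non-word character, then exactly 4 of a character in [n-s] (captured); then one or more of any character (lazy), then 3 to 4 of a character in [5-9] (captured).
Matches: at [5:21] → 'xtjn.qosspnwm675'.
The replacement refers to a captured group, so each match is rewritten using its own captured text.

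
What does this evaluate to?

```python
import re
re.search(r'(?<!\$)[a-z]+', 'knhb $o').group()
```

'knhb'

The negative lookaround is zero-width — it rules out positions where the adjacent text would match, without consuming anything.
Unlike `match`, `search` isn't anchored — it looks for the pattern anywhere in the string.
The match spans [0:4] → 'knhb'.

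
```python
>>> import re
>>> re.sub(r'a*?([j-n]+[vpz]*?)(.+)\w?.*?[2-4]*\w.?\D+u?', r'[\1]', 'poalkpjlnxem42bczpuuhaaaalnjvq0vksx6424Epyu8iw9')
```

A non-greedy quantifier consumes as few characters as it can — just enough that the remainder of the pattern still matches from where it stops; whatever follows it matches normally.
Each match is replaced using the text its own group 1 captured.

'po[lk]9'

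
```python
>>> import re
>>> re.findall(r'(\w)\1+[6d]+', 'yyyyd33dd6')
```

['y', '3']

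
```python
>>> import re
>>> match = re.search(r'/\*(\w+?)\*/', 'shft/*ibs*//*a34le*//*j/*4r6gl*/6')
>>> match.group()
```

The match spans [4:11] → '/*ibs*/'.

'/*ibs*/'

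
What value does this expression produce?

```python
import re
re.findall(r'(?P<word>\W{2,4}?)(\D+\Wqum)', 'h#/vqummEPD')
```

[]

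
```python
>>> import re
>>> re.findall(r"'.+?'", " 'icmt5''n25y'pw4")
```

["'icmt5'", "'n25y'"]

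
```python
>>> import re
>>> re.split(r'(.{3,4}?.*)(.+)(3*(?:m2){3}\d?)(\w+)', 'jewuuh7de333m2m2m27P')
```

The group in the pattern means `split` returns the separators' captures alongside the pieces.

['', 'jewuuh7de33', '3', 'm2m2m27', 'P', '']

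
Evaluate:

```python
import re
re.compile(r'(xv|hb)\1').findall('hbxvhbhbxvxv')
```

A backreference is literal: `\1` must see the identical characters the first group matched.
Matches: at [4:8] match 'hbhb', group 1 = 'hb'; at [8:12] match 'xvxv', group 1 = 'xv'.
One capturing group, so `findall` returns just the captured substring from each match — 2 in all.

['hb', 'xv']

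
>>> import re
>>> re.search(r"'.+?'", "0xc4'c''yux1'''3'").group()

"'c'"

A non-greedy quantifier consumes as few characters as it can — just enough that the remainder of the pattern still matches from where it stops; whatever follows it matches normally.
The match spans [4:7] → "'c'".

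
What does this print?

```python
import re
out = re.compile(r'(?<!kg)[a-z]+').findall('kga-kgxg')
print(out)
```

['kga', 'kgxg']

`(?!…)`/`(?<!…)` only lets a position through if the neighbouring text does NOT match; no characters are consumed.
Matches: at [0:3] → 'kga'; at [4:8] → 'kgxg'.
No capturing groups, so `findall` returns the 2 full match strings.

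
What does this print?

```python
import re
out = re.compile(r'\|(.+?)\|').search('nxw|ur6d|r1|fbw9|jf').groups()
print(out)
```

('ur6d',)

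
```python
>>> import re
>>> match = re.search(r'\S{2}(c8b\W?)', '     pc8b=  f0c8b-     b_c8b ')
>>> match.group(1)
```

'c8b-'

This matches exactly 2 of a non-whitespace character; then the literal 'c8b', then optionally a non-word character (captured).
`search` walks the string left to right and returns the first match it finds.
The match spans [12:18] → 'f0c8b-'.
Captured: group 1 = 'c8b-'.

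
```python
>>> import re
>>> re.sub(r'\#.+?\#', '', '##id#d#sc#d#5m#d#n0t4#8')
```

Every occurrence is swapped for ''.

'ddd8'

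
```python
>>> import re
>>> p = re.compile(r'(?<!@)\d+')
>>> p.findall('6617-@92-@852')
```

['6617', '2', '52']

A negative assertion filters positions out without eating any characters.
Scanning left to right: at [0:4] → '6617'; at [7:8] → '2'; at [11:13] → '52'.
`findall` yields the raw match text (3 of them) because the pattern has no groups.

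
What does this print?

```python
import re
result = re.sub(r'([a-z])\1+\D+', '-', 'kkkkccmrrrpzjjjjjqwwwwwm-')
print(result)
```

The backreference `\1` re-matches whatever the first group consumed, character for character.
Each match is replaced by '-'.

-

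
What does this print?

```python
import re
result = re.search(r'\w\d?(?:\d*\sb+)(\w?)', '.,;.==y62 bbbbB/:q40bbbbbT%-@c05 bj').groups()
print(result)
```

Pattern: a word character, then optionally a digit; then zero or more of a digit, then whitespace, then one or more of a literal 'b' (non-capturing group); then optionally a word character (captured).
`search` walks the string left to right and returns the first match it finds.
The match spans [6:15] → 'y62 bbbbB'.
Captured: group 1 = 'B'.

('B',)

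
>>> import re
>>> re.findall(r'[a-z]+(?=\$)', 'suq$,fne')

['suq']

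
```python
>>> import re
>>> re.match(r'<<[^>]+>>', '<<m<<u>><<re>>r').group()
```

'<<m<<u>>'

With `match`, the pattern is implicitly anchored at the beginning.
The match spans [0:8] → '<<m<<u>>'.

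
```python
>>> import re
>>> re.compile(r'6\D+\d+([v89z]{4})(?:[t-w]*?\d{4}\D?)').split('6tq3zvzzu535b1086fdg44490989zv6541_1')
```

Pattern: a literal '6', then one or more of a non-digit; then one or more of a digit; then exactly 4 of one of [v89z] (captured); then zero or more of a character in [t-w] (lazy), then exactly 4 of a digit, then optionally a non-digit (non-capturing group).
Because the pattern has a capturing group, `split` also inserts each captured text between the pieces.

['6tq3zvzzu535b108', '89zv', '1']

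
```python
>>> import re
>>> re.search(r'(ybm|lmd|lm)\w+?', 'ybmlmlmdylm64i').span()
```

(0, 4)

`search` walks the string left to right and returns the first match it finds.
The match spans [0:4] → 'ybml'.
Captured: group 1 = 'ybm'.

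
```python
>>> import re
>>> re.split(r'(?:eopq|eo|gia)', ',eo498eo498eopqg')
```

`|` is ordered: at each position the engine commits to the first alternative that works.
`split` removes every match and returns the 4 fragments in between.

[',', '498', '498', 'g']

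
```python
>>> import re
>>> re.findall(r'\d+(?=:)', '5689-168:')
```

['168']

The positive lookaround only admits positions where the adjacent text matches; those characters stay outside the span.
Since nothing is captured, `findall` lists the 1 matched substring directly.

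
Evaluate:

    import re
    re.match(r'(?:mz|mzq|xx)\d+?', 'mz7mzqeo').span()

(0, 3)

With `match`, the pattern is implicitly anchored at the beginning.
The match spans [0:3] → 'mz7'.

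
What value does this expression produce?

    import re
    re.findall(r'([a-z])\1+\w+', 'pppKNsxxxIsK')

`\1` is not a pattern — it's the concrete string captured by group 1, re-applied verbatim.
`findall` collects group 1 from the one match (1 total).

['p']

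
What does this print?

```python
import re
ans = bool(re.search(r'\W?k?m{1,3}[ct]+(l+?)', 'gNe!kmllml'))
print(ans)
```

False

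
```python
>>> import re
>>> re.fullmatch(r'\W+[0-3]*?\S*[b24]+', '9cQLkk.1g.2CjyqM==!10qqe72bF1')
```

None

`re.fullmatch` is like wrapping the pattern in `^…$` (in single-line mode).
Here the string isn't matched end-to-end, so the call returns None.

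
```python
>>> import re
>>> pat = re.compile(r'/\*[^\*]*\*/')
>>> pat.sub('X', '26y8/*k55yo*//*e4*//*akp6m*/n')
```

Matches: at [4:13] → '/*k55yo*/'; at [13:19] → '/*e4*/'; at [19:28] → '/*akp6m*/'.
Each match is replaced by 'X'.

'26y8XXXn'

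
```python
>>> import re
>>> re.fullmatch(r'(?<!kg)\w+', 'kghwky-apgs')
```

The negative lookahead/lookbehind blocks any match where the forbidden context is present.
`fullmatch` succeeds only if the pattern covers the string from start to end.
Here the pattern can't cover the whole string, so the call returns None.

None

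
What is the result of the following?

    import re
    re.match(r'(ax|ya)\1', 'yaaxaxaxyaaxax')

After group 1 captures some text, `\1` only succeeds where that same text appears again.
`re.match` won't scan ahead — the pattern has to work from the very first character.
Here the pattern fails at index 0, so the call returns None.

None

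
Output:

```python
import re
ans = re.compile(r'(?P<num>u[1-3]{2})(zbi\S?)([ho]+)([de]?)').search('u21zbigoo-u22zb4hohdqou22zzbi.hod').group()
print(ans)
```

This matches the literal 'u', then exactly 2 of a character in [1-3] (captured as 'num'); then the literal 'zbi', then optionally a non-whitespace character (captured); then one or more of one of [ho] (captured); then optionally one of [de] (captured).
`search` walks the string left to right and returns the first match it finds.
The match spans [0:9] → 'u21zbigoo'.
Captured: group 1 = 'u21', group 2 = 'zbig', group 3 = 'oo', group 4 = ''.

u21zbigoo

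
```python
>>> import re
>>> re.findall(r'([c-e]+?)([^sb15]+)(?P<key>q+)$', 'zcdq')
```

[('c', 'd', 'q')]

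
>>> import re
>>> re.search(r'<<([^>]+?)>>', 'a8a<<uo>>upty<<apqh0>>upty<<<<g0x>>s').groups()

('uo',)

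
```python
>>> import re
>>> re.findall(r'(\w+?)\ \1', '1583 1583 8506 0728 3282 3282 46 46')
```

A backreference is literal: `\1` must see the identical characters the first group matched.
One capturing group, so `findall` returns just the captured substring from each match — 3 in all.

['1583', '3282', '46']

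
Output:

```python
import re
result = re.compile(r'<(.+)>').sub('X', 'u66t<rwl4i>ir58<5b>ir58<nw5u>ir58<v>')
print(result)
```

Matches: at [4:36] → '<rwl4i>ir58<5b>ir58<nw5u>ir58<v>'.
Each match is replaced by 'X'.

u66tX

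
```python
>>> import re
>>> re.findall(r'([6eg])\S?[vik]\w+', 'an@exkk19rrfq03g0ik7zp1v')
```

['e']

Pattern: one of [6eg] (captured); then optionally a non-whitespace character, then one of [vik]; then one or more of a word character.
Scanning left to right: at [3:24] match 'exkk19rrfq03g0ik7zp1v', group 1 = 'e'.
One capturing group, so `findall` returns just the captured substring from the one match — 1 in all.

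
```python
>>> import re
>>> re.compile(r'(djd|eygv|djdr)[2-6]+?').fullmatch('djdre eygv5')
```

None

`fullmatch` succeeds only if the pattern covers the string from start to end.
Here the pattern can't cover the whole string, so the call returns None.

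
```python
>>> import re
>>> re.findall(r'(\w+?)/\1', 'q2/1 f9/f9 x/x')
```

After group 1 captures some text, `\1` only succeeds where that same text appears again.
With a single group, `findall` returns only what that group captured — 2 items.

['f9', 'x']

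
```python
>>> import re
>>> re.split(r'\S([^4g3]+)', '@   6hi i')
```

['', '   6hi i', '']

The pattern matches a non-whitespace character; then one or more of any character except [4g3] (captured).
With a capturing group present, the delimiter's captured portion is kept in the result list.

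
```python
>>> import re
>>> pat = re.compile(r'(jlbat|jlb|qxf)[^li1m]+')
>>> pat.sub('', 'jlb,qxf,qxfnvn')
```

''

Matches: at [0:14] → 'jlb,qxf,qxfnvn'.
`sub` substitutes '' at each match site.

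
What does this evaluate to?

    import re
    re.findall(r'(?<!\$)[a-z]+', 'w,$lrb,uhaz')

['w', 'rb', 'uhaz']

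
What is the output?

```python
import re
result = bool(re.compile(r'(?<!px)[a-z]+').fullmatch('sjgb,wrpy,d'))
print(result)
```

The negative lookaround is zero-width — it rules out positions where the adjacent text would match, without consuming anything.
`re.fullmatch` is like wrapping the pattern in `^…$` (in single-line mode).
Here the string isn't matched end-to-end, so the call returns None, and `bool(None)` is False.

False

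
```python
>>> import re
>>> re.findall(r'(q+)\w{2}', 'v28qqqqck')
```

Pattern: one or more of a literal 'q' (captured); then exactly 2 of a word character.
Matches: at [3:9] match 'qqqqck', group 1 = 'qqqq'.
With a single group, `findall` returns only what that group captured — 1 item.

['qqqq']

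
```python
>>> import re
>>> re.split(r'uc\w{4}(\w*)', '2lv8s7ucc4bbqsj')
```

['2lv8s7', 'qsj', '']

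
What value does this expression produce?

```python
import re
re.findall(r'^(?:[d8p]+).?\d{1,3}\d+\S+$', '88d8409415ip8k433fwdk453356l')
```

This matches anchored at the start of the string; then one or more of one of [d8p] (non-capturing group); then optionally any character, then 1 to 3 of a digit, then one or more of a digit; then one or more of a non-whitespace character; then anchored at the end.
`findall` yields the raw match text (1 of them) because the pattern has no groups.

['88d8409415ip8k433fwdk453356l']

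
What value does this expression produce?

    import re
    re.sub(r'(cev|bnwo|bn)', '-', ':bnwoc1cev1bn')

Branches in `(...|...)` are attempted left-to-right; the first branch that allows the whole pattern to succeed is taken.
`sub` substitutes '-' at each match site.

':-c1-1-'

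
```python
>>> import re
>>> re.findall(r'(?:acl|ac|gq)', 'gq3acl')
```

['gq', 'acl']

The regex engine tests alternatives in the order written; an earlier branch that matches wins even if a later one would match more.
Walking the string: at [0:2] → 'gq'; at [3:6] → 'acl'.
Since nothing is captured, `findall` lists the 2 matched substrings directly.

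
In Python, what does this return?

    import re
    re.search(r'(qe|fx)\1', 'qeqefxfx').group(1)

The match spans [0:4] → 'qeqe'.
Captured: group 1 = 'qe'.

'qe'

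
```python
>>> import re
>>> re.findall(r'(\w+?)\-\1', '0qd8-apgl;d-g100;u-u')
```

['u']

The backreference `\1` re-matches whatever the first group consumed, character for character.
One capturing group, so `findall` returns just the captured substring from the one match — 1 in all.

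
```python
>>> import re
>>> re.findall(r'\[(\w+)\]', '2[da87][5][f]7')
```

['da87', '5', 'f']

`findall` collects group 1 from each match (3 total).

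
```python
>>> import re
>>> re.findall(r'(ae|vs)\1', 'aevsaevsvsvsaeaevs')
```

After group 1 captures some text, `\1` only succeeds where that same text appears again.
With a single group, `findall` returns only what that group captured — 2 items.

['vs', 'ae']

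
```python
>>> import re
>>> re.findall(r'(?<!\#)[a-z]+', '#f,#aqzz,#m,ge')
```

`(?!…)`/`(?<!…)` only lets a position through if the neighbouring text does NOT match; no characters are consumed.
Matches: at [5:8] → 'qzz'; at [12:14] → 'ge'.
No capturing groups, so `findall` returns the 2 full match strings.

['qzz', 'ge']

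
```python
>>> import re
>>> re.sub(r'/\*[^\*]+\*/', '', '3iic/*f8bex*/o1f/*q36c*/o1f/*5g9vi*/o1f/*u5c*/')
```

Matches: at [4:13] → '/*f8bex*/'; at [16:24] → '/*q36c*/'; at [27:36] → '/*5g9vi*/'; at [39:46] → '/*u5c*/'.
Every occurrence is swapped for ''.

'3iico1fo1fo1f'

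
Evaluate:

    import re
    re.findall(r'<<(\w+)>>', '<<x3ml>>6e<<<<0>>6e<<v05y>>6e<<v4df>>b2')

Scanning left to right: at [0:8] match '<<x3ml>>', group 1 = 'x3ml'; at [12:17] match '<<0>>', group 1 = '0'; at [19:27] match '<<v05y>>', group 1 = 'v05y'; at [29:37] match '<<v4df>>', group 1 = 'v4df'.
One capturing group, so `findall` returns just the captured substring from each match — 4 in all.

['x3ml', '0', 'v05y', 'v4df']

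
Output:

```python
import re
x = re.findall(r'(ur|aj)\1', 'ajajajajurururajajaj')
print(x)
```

['aj', 'aj', 'ur', 'aj']

`\1` is not a pattern — it's the concrete string captured by group 1, re-applied verbatim.
With a single group, `findall` returns only what that group captured — 4 items.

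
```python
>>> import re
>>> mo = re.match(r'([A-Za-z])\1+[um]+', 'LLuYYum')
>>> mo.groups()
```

('L',)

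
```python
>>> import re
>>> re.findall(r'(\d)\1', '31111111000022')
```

['1', '1', '1', '0', '0', '2']

The backreference `\1` re-matches whatever the first group consumed, character for character.
Scanning left to right: at [1:3] match '11', group 1 = '1'; at [3:5] match '11', group 1 = '1'; at [5:7] match '11', group 1 = '1'; at [8:10] match '00', group 1 = '0'; at [10:12] match '00', group 1 = '0'; ….
With a single group, `findall` returns only what that group captured — 6 items.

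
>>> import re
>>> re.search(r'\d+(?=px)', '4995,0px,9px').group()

'0'

The `(?=…)`/`(?<=…)` assertion just peeks at neighbouring text; it doesn't advance the match position.
`re.search` tries every starting position until one works.
The match spans [5:6] → '0'.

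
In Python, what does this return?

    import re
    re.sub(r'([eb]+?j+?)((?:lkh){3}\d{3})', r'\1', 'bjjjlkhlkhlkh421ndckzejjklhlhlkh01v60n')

This matches one or more of one of [eb] (lazy), then one or more of a literal 'j' (lazy) (captured); then the literal 'lkh' repeated 3 times, then exactly 3 of a digit (captured).
The replacement refers to a captured group, so each match is rewritten using its own captured text.

'bjjjndckzejjklhlhlkh01v60n'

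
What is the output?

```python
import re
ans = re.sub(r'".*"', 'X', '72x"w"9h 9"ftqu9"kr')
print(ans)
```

Matches: at [3:17] → '"w"9h 9"ftqu9"'.
`sub` substitutes 'X' at each match site.

72xXkr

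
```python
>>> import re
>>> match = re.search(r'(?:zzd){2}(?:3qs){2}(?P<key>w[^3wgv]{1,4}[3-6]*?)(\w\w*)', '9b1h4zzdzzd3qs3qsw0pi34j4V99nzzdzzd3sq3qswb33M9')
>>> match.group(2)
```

This matches the literal 'zzd' repeated 2 times, then the literal '3qs' repeated 2 times; then the literal 'w', then 1 to 4 of any character except [3wgv], then zero or more of a character in [3-6] (lazy) (captured as 'key'); then a word character, then zero or more of a word character (captured).
Lazy quantifiers expand one character at a time until the remainder of the pattern can match.
`re.search` tries every starting position until one works.
The match spans [5:47] → 'zzdzzd3qs3qsw0pi34j4V99nzzdzzd3sq3qswb33M9'.
Captured: group 1 = 'w0pi', group 2 = '34j4V99nzzdzzd3sq3qswb33M9'.

'34j4V99nzzdzzd3sq3qswb33M9'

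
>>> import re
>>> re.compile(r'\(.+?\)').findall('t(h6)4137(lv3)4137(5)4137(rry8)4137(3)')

Because the quantifier is non-greedy, it stops expanding at the earliest point where the rest of the pattern can succeed.
No capturing groups, so `findall` returns the 5 full match strings.

['(h6)', '(lv3)', '(5)', '(rry8)', '(3)']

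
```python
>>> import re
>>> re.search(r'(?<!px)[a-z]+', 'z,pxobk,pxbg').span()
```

(0, 1)

The negative lookaround is zero-width — it rules out positions where the adjacent text would match, without consuming anything.
The match spans [0:1] → 'z'.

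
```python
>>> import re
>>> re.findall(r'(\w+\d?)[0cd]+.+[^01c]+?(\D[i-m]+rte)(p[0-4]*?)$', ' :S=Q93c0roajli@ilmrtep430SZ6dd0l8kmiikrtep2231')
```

[('Q93c', 'ikrte', 'p2231')]

This matches one or more of a word character, then optionally a digit (captured); then one or more of one of [0cd], then one or more of any character, then one or more of any character except [01c] (lazy); then a non-digit, then one or more of a character in [i-m], then the literal 'rte' (captured); then the literal 'p', then zero or more of a character in [0-4] (lazy) (captured); then anchored at the end.
Matches: at [4:47] match 'Q93c0roajli@ilmrtep430SZ6dd0l8kmiikrtep2231', groups = ('Q93c', 'ikrte', 'p2231').
With 3 capturing groups, `findall` returns a 3-tuple per match.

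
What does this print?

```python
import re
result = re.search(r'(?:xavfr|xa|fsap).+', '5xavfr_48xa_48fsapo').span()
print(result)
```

(1, 19)

`search` walks the string left to right and returns the first match it finds.
The match spans [1:19] → 'xavfr_48xa_48fsapo'.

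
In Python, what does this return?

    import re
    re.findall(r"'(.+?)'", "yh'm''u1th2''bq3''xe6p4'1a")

Lazy quantifiers expand one character at a time until the remainder of the pattern can match.
Walking the string: at [2:5] match "'m'", group 1 = 'm'; at [5:12] match "'u1th2'", group 1 = 'u1th2'; at [12:17] match "'bq3'", group 1 = 'bq3'; at [17:24] match "'xe6p4'", group 1 = 'xe6p4'.
`findall` collects group 1 from each match (4 total).

['m', 'u1th2', 'bq3', 'xe6p4']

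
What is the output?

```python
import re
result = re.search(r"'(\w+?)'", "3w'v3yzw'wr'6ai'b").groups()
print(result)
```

('v3yzw',)

The match spans [2:9] → "'v3yzw'".
Captured: group 1 = 'v3yzw'.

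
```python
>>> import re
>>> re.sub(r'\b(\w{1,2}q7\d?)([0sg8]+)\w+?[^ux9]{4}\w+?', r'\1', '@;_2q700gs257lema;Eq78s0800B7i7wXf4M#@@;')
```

'@;_2q70a;Eq78f4M#@@;'

This matches a word boundary (`\b`, zero-width); then 1 to 2 of a word character, then the literal 'q7', then optionally a digit (captured); then one or more of one of [0sg8] (captured); then one or more of a word character (lazy); then exactly 4 of any character except [ux9], then one or more of a word character (lazy).
Matches: at [2:16] → '_2q700gs257lem'; at [18:33] → 'Eq78s0800B7i7wX'.
The replacement refers to a captured group, so each match is rewritten using its own captured text.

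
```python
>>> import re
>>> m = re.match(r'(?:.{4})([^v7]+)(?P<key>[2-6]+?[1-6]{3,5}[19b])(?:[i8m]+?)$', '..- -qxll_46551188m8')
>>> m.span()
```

Pattern: exactly 4 of any character (non-capturing group); then one or more of any character except [v7] (captured); then one or more of a character in [2-6] (lazy), then 3 to 5 of a character in [1-6], then one of [19b] (captured as 'key'); then one or more of one of [i8m] (lazy) (non-capturing group); then anchored at the end.
`re.match` only tries the pattern at the start of the string.
The match spans [0:20] → '..- -qxll_46551188m8'.
Captured: group 1 = '-qxll_4', group 2 = '65511'.

(0, 20)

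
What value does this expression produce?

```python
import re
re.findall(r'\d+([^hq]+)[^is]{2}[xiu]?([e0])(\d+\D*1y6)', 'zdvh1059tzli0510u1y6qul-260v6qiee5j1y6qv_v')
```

[('t', '0', '510u1y6')]

The pattern matches one or more of a digit; then one or more of any character except [hq] (captured); then exactly 2 of any character except [is], then optionally one of [xiu]; then one of [e0] (captured); then one or more of a digit, then zero or more of a non-digit, then the literal '1y6' (captured).
Walking the string: at [4:20] match '1059tzli0510u1y6', groups = ('t', '0', '510u1y6').
`findall` packs the 3 group values into a tuple for every match.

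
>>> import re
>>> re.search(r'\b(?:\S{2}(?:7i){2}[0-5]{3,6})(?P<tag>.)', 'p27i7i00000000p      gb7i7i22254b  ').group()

The pattern matches a word boundary (`\b`, zero-width); then exactly 2 of a non-whitespace character, then the literal '7i' repeated 2 times, then 3 to 6 of a character in [0-5] (non-capturing group); then any character (captured as 'tag').
The match spans [0:13] → 'p27i7i0000000'.

'p27i7i0000000'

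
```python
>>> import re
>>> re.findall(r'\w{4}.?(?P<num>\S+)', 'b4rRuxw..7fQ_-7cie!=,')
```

['xw..7fQ_-7cie!=,']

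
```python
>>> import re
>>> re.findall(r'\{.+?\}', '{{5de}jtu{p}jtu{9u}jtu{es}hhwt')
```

With the lazy modifier that quantifier settles for the fewest repetitions that let the rest of the pattern succeed (the atoms after it are unaffected and can still be greedy).
Walking the string: at [0:6] → '{{5de}'; at [9:12] → '{p}'; at [15:19] → '{9u}'; at [22:26] → '{es}'.
With no groups in the pattern, `findall` gives back each whole match — 4 here.

['{{5de}', '{p}', '{9u}', '{es}']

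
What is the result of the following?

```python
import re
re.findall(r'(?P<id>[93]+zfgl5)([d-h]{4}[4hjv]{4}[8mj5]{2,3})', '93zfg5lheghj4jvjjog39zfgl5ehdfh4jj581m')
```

[('39zfgl5', 'ehdfh4jj58')]

Pattern: one or more of one of [93], then the literal 'zf', then the literal 'gl5' (captured as 'id'); then exactly 4 of a character in [d-h], then exactly 4 of one of [4hjv], then 2 to 3 of one of [8mj5] (captured).
Scanning left to right: at [19:36] match '39zfgl5ehdfh4jj58', groups = ('39zfgl5', 'ehdfh4jj58').
With 2 capturing groups, `findall` returns a 2-tuple per match.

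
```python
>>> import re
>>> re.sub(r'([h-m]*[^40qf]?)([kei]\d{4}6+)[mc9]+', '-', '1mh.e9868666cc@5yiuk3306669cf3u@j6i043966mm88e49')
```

Pattern: zero or more of a character in [h-m], then optionally any character except [40qf] (captured); then one of [kei], then exactly 4 of a digit, then one or more of a literal '6' (captured); then one or more of one of [mc9].
`sub` substitutes '-' at each match site.

'1-@5y-f3u@-88e49'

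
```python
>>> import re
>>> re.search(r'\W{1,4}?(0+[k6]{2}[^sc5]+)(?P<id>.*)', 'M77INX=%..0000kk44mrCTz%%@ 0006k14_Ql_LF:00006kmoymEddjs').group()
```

This matches 1 to 4 of a non-word character (lazy); then one or more of a literal '0', then exactly 2 of one of [k6], then one or more of any character except [sc5] (captured); then zero or more of any character (captured as 'id').
`re.search` scans for the first position where the pattern succeeds.
The match spans [6:56] → '=%..0000kk44mrCTz%%@ 0006k14_Ql_LF:00006kmoymEddjs'.
Captured: group 1 = '0000kk44mrCTz%%@ 0006k14_Ql_LF:00006kmoymEddj', group 2 = 's'.

'=%..0000kk44mrCTz%%@ 0006k14_Ql_LF:00006kmoymEddjs'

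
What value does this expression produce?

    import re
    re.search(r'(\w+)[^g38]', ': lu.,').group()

The pattern matches one or more of a word character (captured); then any character except [g38].
The match spans [2:5] → 'lu.'.

'lu.'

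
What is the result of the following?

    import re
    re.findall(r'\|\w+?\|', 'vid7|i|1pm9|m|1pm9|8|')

['|i|', '|m|', '|8|']

Matches: at [4:7] → '|i|'; at [11:14] → '|m|'; at [18:21] → '|8|'.
No capturing groups, so `findall` returns the 3 full match strings.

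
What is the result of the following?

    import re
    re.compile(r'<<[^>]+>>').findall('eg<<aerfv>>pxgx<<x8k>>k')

['<<aerfv>>', '<<x8k>>']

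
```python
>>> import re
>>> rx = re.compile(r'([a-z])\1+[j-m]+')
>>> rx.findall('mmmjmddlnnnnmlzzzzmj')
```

`\1` has to match the exact text group 1 already captured.
`findall` collects group 1 from each match (4 total).

['m', 'd', 'n', 'z']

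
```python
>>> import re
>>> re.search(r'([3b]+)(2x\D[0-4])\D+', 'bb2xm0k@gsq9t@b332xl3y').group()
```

'bb2xm0k@gsq'

The pattern matches one or more of one of [3b] (captured); then the literal '2x', then a non-digit, then a character in [0-4] (captured); then one or more of a non-digit.
Unlike `match`, `search` isn't anchored — it looks for the pattern anywhere in the string.
The match spans [0:11] → 'bb2xm0k@gsq'.
Captured: group 1 = 'bb', group 2 = '2xm0'.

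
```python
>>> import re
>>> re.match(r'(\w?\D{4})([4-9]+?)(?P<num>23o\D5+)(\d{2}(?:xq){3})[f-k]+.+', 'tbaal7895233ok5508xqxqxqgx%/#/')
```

None

Pattern: optionally a word character, then exactly 4 of a non-digit (captured); then one or more of a character in [4-9] (lazy) (captured); then the literal '23o', then a non-digit, then one or more of a literal '5' (captured as 'num'); then exactly 2 of a digit, then the literal 'xq' repeated 3 times (captured); then one or more of a character in [f-k], then one or more of any character.
With `match`, the pattern is implicitly anchored at the beginning.
Here the string doesn't start with a match, so the call returns None.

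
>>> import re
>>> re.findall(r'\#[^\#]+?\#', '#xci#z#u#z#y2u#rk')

['#xci#', '#u#', '#y2u#']

`findall` yields the raw match text (3 of them) because the pattern has no groups.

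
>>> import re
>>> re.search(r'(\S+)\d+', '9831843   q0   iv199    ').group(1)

'983184'

The match spans [0:7] → '9831843'.
Captured: group 1 = '983184'.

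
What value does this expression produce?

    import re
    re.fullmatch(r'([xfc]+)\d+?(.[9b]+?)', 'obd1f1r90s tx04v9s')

None

`re.fullmatch` requires the pattern to consume the entire string.
Here the string isn't matched end-to-end, so the call returns None.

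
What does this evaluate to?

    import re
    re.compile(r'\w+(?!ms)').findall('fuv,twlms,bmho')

['fuv', 'twlms', 'bmho']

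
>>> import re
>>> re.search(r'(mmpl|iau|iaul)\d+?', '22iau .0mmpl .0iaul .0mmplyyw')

None

`search` walks the string left to right and returns the first match it finds.
Here the pattern never matches, so the call returns None.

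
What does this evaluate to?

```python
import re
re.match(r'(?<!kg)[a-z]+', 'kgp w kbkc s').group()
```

'kgp'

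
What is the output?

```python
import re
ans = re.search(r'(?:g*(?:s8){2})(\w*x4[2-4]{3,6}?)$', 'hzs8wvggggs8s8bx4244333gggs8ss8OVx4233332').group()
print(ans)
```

ggggs8s8bx4244333gggs8ss8OVx4233332

The match spans [6:41] → 'ggggs8s8bx4244333gggs8ss8OVx4233332'.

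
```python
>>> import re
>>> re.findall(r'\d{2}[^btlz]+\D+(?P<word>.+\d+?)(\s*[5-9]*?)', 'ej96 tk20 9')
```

The pattern matches exactly 2 of a digit, then one or more of any character except [btlz], then one or more of a non-digit; then one or more of any character, then one or more of a digit (lazy) (captured as 'word'); then zero or more of whitespace, then zero or more of a character in [5-9] (lazy) (captured).
Matches: at [2:11] match '96 tk20 9', groups = ('20 9', '').
With 2 capturing groups, `findall` returns a 2-tuple per match.

[('20 9', '')]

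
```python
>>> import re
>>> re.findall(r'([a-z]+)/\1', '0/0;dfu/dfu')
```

['dfu']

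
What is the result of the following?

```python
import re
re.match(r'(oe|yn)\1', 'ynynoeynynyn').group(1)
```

'yn'

The match spans [0:4] → 'ynyn'.
Captured: group 1 = 'yn'.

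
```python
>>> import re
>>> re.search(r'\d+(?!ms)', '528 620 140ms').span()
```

(0, 3)

Because the assertion is negative and zero-width, positions next to the forbidden text are skipped.
`re.search` tries every starting position until one works.
The match spans [0:3] → '528'.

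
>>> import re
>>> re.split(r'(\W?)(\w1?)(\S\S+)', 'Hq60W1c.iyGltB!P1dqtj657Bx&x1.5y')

['', '', 'H', 'q60W1c.iyGltB!P1dqtj657Bx&x1.5y', '']

The pattern matches optionally a non-word character (captured); then a word character, then optionally the literal '1' (captured); then a non-whitespace character, then one or more of a non-whitespace character (captured).
Matches to split on: at [0:32] → 'Hq60W1c.iyGltB!P1dqtj657Bx&x1.5y'.
With a capturing group present, the delimiter's captured portion is kept in the result list.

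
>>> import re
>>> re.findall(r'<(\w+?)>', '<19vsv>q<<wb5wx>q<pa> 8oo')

['19vsv', 'wb5wx', 'pa']

Scanning left to right: at [0:7] match '<19vsv>', group 1 = '19vsv'; at [9:16] match '<wb5wx>', group 1 = 'wb5wx'; at [17:21] match '<pa>', group 1 = 'pa'.
`findall` collects group 1 from each match (3 total).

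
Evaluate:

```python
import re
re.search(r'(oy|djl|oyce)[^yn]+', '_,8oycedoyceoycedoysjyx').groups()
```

('oy',)

Alternation tries branches left to right and keeps the first one that lets the overall match succeed at that position.
`re.search` tries every starting position until one works.
The match spans [3:9] → 'oycedo'.
Captured: group 1 = 'oy'.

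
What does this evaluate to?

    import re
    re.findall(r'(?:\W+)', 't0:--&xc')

[':--&']

Pattern: one or more of a non-word character (non-capturing group).
Matches: at [2:6] → ':--&'.
With no groups in the pattern, `findall` gives back each whole match — 1 here.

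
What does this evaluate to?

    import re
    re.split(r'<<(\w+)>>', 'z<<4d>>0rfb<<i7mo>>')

['z', '4d', '0rfb', 'i7mo', '']

Matches to split on: at [1:7] → '<<4d>>'; at [11:19] → '<<i7mo>>'.
Because the pattern has a capturing group, `split` also inserts each captured text between the pieces.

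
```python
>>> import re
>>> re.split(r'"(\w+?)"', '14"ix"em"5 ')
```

['14', 'ix', 'em"5 ']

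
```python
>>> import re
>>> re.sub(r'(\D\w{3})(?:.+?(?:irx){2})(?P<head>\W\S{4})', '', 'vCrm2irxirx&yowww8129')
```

'w8129'

The pattern matches a non-digit, then exactly 3 of a word character (captured); then one or more of any character (lazy), then the literal 'irx' repeated 2 times (non-capturing group); then a non-word character, then exactly 4 of a non-whitespace character (captured as 'head').
Matches: at [0:16] → 'vCrm2irxirx&yoww'.
Every occurrence is swapped for ''.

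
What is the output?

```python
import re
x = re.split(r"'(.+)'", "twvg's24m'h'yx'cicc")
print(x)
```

Matches to split on: at [4:15] → "'s24m'h'yx'".
With a capturing group present, the delimiter's captured portion is kept in the result list.

['twvg', "s24m'h'yx", 'cicc']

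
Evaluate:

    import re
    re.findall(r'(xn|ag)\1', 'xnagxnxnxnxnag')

['xn', 'xn']

`\1` has to match the exact text group 1 already captured.
Because there's exactly one group, `findall` drops the full match and keeps group 1 from each hit.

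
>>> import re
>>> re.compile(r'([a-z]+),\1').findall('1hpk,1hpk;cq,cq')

The backreference `\1` re-matches whatever the first group consumed, character for character.
Matches: at [10:15] match 'cq,cq', group 1 = 'cq'.
With a single group, `findall` returns only what that group captured — 1 item.

['cq']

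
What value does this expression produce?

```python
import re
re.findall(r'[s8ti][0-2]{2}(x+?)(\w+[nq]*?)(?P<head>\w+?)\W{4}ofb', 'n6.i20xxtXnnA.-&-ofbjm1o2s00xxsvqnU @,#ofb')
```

[('x', 'xtXnn', 'A'), ('x', 'xsvqn', 'U')]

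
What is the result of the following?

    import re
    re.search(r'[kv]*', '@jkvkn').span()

The match spans [0:0] → ''.

(0, 0)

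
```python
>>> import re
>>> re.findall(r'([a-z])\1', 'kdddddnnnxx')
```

['d', 'd', 'n', 'x']

`\1` has to match the exact text group 1 already captured.
One capturing group, so `findall` returns just the captured substring from each match — 4 in all.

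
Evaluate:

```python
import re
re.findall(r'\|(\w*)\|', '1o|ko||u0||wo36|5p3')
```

['ko', 'u0', 'wo36']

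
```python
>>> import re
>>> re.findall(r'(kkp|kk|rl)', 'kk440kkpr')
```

['kk', 'kkp']

The regex engine tests alternatives in the order written; an earlier branch that matches wins even if a later one would match more.
Scanning left to right: at [0:2] match 'kk', group 1 = 'kk'; at [5:8] match 'kkp', group 1 = 'kkp'.
One capturing group, so `findall` returns just the captured substring from each match — 2 in all.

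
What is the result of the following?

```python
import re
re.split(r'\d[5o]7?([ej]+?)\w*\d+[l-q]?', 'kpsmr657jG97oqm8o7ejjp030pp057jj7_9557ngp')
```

['kpsmr', 'j', 'gp']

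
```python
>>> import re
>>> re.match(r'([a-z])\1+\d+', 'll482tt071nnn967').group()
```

`\1` has to match the exact text group 1 already captured.
With `match`, the pattern is implicitly anchored at the beginning.
The match spans [0:5] → 'll482'.
Captured: group 1 = 'l'.

'll482'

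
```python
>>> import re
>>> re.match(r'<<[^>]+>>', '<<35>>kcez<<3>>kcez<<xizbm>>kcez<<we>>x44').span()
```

With `match`, the pattern is implicitly anchored at the beginning.
The match spans [0:6] → '<<35>>'.

(0, 6)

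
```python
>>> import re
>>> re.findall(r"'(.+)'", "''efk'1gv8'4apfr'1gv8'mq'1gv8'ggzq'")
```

Walking the string: at [0:35] match "''efk'1gv8'4apfr'1gv8'mq'1gv8'ggzq'", group 1 = "'efk'1gv8'4apfr'1gv8'mq'1gv8'ggzq".
Because there's exactly one group, `findall` drops the full match and keeps group 1 from the one hit.

["'efk'1gv8'4apfr'1gv8'mq'1gv8'ggzq"]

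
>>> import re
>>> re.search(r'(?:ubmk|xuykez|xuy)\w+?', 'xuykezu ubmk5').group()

'xuykezu'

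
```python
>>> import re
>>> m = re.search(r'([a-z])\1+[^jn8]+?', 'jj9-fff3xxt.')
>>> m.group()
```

`\1` is not a pattern — it's the concrete string captured by group 1, re-applied verbatim.
`re.search` scans for the first position where the pattern succeeds.
The match spans [0:3] → 'jj9'.
Captured: group 1 = 'j'.

'jj9'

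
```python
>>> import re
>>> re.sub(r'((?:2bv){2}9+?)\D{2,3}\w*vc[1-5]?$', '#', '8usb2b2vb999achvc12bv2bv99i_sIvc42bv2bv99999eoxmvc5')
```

'8usb2b2vb999achvc1#'

This matches the literal '2bv' repeated 2 times, then one or more of the literal '9' (lazy) (captured); then 2 to 3 of a non-digit; then zero or more of a word character, then the literal 'vc', then optionally a character in [1-5]; then anchored at the end.
Matches: at [18:51] → '2bv2bv99i_sIvc42bv2bv99999eoxmvc5'.
Each match is replaced by '#'.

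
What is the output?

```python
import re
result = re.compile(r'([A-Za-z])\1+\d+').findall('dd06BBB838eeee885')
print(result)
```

`\1` is not a pattern — it's the concrete string captured by group 1, re-applied verbatim.
Scanning left to right: at [0:4] match 'dd06', group 1 = 'd'; at [4:10] match 'BBB838', group 1 = 'B'; at [10:17] match 'eeee885', group 1 = 'e'.
Because there's exactly one group, `findall` drops the full match and keeps group 1 from each hit.

['d', 'B', 'e']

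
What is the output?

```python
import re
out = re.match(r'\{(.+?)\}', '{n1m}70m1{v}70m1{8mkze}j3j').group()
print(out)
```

`re.match` only tries the pattern at the start of the string.
The match spans [0:5] → '{n1m}'.

{n1m}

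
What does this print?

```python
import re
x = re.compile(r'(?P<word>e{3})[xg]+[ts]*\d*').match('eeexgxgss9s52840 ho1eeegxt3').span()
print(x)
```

This matches exactly 3 of a literal 'e' (captured as 'word'); then one or more of one of [xg], then zero or more of one of [ts], then zero or more of a digit.
With `match`, the pattern is implicitly anchored at the beginning.
The match spans [0:10] → 'eeexgxgss9'.
Captured: group 1 = 'eee'.

(0, 10)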